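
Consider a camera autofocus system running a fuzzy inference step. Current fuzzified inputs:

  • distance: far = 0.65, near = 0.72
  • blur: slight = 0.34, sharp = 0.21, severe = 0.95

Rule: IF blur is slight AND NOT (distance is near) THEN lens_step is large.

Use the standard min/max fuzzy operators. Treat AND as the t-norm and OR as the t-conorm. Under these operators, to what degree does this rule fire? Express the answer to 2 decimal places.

firing strength: slight=0.34, ¬near=1−0.72=0.28; AND[min(a, b)] → w = 0.28

0.28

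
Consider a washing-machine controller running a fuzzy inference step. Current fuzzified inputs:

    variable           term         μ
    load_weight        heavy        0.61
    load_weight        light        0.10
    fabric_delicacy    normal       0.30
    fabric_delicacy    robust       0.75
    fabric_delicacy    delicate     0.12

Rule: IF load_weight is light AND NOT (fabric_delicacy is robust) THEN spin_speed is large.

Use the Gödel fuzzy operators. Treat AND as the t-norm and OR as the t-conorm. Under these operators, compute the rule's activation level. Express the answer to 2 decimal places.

0.10

firing strength: light=0.10, ¬robust=1−0.75=0.25; AND[min(a, b)] → w = 0.10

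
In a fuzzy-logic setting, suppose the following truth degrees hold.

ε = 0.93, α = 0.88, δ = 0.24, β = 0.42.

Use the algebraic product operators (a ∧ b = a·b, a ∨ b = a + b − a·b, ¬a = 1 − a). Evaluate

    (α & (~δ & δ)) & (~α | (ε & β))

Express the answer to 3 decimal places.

0.074

~δ = 1 − 0.2400 = 0.7600
~δ & δ = a·b on (0.7600, 0.2400) = 0.1824
α & (~δ & δ) = a·b on (0.8800, 0.1824) = 0.1605
~α = 1 − 0.8800 = 0.1200
ε & β = a·b on (0.9300, 0.4200) = 0.3906
~α | (ε & β) = a + b − a·b on (0.1200, 0.3906) = 0.4637
(α & (~δ & δ)) & (~α | (ε & β)) = a·b on (0.1605, 0.4637) = 0.0744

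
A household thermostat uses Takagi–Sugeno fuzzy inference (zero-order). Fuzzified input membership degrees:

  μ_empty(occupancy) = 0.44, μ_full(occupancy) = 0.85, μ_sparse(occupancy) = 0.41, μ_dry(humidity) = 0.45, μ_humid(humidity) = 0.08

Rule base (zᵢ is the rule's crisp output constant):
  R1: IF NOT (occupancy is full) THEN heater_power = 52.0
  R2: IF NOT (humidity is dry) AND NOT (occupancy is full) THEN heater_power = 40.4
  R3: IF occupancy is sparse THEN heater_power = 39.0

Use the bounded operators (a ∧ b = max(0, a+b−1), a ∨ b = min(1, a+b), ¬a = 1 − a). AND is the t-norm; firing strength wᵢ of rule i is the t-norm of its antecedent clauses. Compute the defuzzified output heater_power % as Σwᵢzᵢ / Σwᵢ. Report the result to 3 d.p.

42.482

R1 (z=52.0): ¬full=1−0.85=0.15 → w = 0.15
R2 (z=40.4): ¬dry=1−0.45=0.55, ¬full=1−0.85=0.15; AND[max(0, a+b−1)] → w = 0.00
R3 (z=39.0): sparse=0.41 → w = 0.41
Weighted average = (0.15·52.0 + 0.00·40.4 + 0.41·39.0) / (0.15 + 0.00 + 0.41)
  = 23.7900 / 0.5600 = 42.482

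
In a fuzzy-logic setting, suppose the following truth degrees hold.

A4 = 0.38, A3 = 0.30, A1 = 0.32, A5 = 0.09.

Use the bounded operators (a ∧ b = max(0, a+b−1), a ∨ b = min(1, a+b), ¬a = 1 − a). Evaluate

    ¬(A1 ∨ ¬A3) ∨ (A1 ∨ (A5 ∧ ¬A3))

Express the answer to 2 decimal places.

¬A3 = 1 − 0.30 = 0.70
A1 ∨ ¬A3 = min(1, a+b) on (0.32, 0.70) = 1.00
¬(A1 ∨ ¬A3) = 1 − 1.00 = 0.00
¬A3 = 1 − 0.30 = 0.70
A5 ∧ ¬A3 = max(0, a+b−1) on (0.09, 0.70) = 0.00
A1 ∨ (A5 ∧ ¬A3) = min(1, a+b) on (0.32, 0.00) = 0.32
¬(A1 ∨ ¬A3) ∨ (A1 ∨ (A5 ∧ ¬A3)) = min(1, a+b) on (0.00, 0.32) = 0.32

0.32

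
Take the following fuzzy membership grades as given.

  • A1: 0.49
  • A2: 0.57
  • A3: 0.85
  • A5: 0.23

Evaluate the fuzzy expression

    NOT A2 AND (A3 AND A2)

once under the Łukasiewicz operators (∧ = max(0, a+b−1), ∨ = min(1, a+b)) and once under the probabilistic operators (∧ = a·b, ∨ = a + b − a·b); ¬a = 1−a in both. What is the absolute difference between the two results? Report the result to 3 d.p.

Under Łukasiewicz:
  NOT A2 = 1 − 0.57 = 0.43
  A3 AND A2 = max(0, a+b−1) on (0.85, 0.57) = 0.42
  NOT A2 AND (A3 AND A2) = max(0, a+b−1) on (0.43, 0.42) = 0.00
  → value = 0.0000
Under probabilistic:
  NOT A2 = 1 − 0.5700 = 0.4300
  A3 AND A2 = a·b on (0.8500, 0.5700) = 0.4845
  NOT A2 AND (A3 AND A2) = a·b on (0.4300, 0.4845) = 0.2083
  → value = 0.2083
|0.0000 − 0.2083| = 0.208

0.208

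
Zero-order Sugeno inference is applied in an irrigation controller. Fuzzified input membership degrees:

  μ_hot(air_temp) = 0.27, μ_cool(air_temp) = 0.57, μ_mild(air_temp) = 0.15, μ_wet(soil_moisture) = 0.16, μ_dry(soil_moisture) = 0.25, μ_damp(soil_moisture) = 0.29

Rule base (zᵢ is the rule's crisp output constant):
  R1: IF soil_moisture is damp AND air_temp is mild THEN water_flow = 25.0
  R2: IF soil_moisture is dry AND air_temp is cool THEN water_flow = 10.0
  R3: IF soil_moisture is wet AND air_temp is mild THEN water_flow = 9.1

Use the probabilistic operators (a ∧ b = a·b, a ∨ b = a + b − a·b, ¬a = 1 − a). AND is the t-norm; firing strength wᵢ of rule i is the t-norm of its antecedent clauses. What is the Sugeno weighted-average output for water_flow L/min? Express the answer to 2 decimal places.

R1 (z=25.0): damp=0.29, mild=0.15; AND[a·b] → w = 0.0435
R2 (z=10.0): dry=0.25, cool=0.57; AND[a·b] → w = 0.1425
R3 (z=9.1): wet=0.16, mild=0.15; AND[a·b] → w = 0.0240
Weighted average = (0.0435·25.0 + 0.1425·10.0 + 0.0240·9.1) / (0.0435 + 0.1425 + 0.0240)
  = 2.7309 / 0.2100 = 13.00

13.00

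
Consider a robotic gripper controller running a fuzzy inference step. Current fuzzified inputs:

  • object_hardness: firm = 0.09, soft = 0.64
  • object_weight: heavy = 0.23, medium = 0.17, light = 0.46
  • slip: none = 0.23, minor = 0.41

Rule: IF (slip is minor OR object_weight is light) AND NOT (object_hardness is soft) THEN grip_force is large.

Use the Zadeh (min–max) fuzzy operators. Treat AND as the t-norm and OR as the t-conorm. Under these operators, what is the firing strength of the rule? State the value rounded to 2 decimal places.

firing strength: (minor=0.41 OR light=0.46) = 0.46; AND[min(a, b)] with ¬soft=1−0.64=0.36 → w = 0.36

0.36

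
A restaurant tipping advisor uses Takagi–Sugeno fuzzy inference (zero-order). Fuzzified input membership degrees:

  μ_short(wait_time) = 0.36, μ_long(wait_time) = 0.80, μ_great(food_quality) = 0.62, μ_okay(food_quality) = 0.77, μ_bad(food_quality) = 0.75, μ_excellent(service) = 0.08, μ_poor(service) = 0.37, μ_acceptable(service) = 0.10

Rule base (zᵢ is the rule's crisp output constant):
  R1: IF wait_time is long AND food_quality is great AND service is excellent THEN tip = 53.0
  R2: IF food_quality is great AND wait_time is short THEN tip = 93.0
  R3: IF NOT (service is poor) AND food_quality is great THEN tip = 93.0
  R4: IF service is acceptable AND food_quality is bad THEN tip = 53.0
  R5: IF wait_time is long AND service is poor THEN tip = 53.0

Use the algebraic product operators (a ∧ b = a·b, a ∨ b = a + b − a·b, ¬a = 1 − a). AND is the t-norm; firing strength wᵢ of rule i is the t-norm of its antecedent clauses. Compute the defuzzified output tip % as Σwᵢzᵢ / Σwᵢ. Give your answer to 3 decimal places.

76.965

R1 (z=53.0): long=0.80, great=0.62, excellent=0.08; AND[a·b] → w = 0.0397
R2 (z=93.0): great=0.62, short=0.36; AND[a·b] → w = 0.2232
R3 (z=93.0): ¬poor=1−0.37=0.63, great=0.62; AND[a·b] → w = 0.3906
R4 (z=53.0): acceptable=0.10, bad=0.75; AND[a·b] → w = 0.0750
R5 (z=53.0): long=0.80, poor=0.37; AND[a·b] → w = 0.2960
Weighted average = (0.0397·53.0 + 0.2232·93.0 + 0.3906·93.0 + 0.0750·53.0 + 0.2960·53.0) / (0.0397 + 0.2232 + 0.3906 + 0.0750 + 0.2960)
  = 78.8494 / 1.0245 = 76.965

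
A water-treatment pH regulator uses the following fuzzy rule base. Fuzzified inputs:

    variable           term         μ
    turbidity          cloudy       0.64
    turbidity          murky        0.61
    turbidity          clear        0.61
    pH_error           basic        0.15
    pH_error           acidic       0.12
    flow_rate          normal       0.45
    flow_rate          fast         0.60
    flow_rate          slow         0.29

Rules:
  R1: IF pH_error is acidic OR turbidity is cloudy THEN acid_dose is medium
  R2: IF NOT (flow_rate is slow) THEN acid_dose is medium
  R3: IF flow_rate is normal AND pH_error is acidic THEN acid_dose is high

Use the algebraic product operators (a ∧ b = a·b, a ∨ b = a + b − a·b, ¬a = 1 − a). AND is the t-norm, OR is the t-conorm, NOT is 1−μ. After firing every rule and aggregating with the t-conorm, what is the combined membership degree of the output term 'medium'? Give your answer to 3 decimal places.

R1: acidic=0.12, cloudy=0.64; OR[a + b − a·b] → w = 0.6832
R2: ¬slow=1−0.29=0.71 → w = 0.7100
R3: normal=0.45, acidic=0.12; AND[a·b] → w = 0.0540
Rules with consequent 'medium': {R1, R2} → strengths 0.6832, 0.7100
Aggregate via t-conorm [a + b − a·b]: 0.9081

0.908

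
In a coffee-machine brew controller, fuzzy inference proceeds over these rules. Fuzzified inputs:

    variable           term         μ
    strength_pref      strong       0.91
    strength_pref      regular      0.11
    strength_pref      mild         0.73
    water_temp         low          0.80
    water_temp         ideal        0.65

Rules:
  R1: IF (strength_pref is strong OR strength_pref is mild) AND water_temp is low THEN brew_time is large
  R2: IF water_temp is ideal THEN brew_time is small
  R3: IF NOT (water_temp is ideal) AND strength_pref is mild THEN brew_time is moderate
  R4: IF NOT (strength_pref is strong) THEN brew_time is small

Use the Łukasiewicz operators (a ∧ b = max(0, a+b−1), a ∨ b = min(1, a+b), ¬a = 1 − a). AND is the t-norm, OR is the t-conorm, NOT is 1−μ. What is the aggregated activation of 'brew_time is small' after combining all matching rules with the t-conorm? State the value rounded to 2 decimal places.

0.74

R1: (strong=0.91 OR mild=0.73) = 1.00; AND[max(0, a+b−1)] with low=0.80 → w = 0.80
R2: ideal=0.65 → w = 0.65
R3: ¬ideal=1−0.65=0.35, mild=0.73; AND[max(0, a+b−1)] → w = 0.08
R4: ¬strong=1−0.91=0.09 → w = 0.09
Rules with consequent 'small': {R2, R4} → strengths 0.65, 0.09
Aggregate via t-conorm [min(1, a+b)]: 0.74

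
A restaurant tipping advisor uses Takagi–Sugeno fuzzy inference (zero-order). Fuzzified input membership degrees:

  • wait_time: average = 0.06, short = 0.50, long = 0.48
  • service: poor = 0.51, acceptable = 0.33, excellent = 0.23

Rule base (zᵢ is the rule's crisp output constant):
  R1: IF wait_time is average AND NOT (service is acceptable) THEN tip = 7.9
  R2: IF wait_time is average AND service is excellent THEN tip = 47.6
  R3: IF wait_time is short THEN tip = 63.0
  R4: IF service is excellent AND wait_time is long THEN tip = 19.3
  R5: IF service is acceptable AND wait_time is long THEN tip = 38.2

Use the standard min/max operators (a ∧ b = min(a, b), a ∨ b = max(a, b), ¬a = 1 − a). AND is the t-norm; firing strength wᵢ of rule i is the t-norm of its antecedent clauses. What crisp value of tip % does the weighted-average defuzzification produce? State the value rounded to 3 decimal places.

R1 (z=7.9): average=0.06, ¬acceptable=1−0.33=0.67; AND[min(a, b)] → w = 0.06
R2 (z=47.6): average=0.06, excellent=0.23; AND[min(a, b)] → w = 0.06
R3 (z=63.0): short=0.50 → w = 0.50
R4 (z=19.3): excellent=0.23, long=0.48; AND[min(a, b)] → w = 0.23
R5 (z=38.2): acceptable=0.33, long=0.48; AND[min(a, b)] → w = 0.33
Weighted average = (0.06·7.9 + 0.06·47.6 + 0.50·63.0 + 0.23·19.3 + 0.33·38.2) / (0.06 + 0.06 + 0.50 + 0.23 + 0.33)
  = 51.8750 / 1.1800 = 43.962

43.962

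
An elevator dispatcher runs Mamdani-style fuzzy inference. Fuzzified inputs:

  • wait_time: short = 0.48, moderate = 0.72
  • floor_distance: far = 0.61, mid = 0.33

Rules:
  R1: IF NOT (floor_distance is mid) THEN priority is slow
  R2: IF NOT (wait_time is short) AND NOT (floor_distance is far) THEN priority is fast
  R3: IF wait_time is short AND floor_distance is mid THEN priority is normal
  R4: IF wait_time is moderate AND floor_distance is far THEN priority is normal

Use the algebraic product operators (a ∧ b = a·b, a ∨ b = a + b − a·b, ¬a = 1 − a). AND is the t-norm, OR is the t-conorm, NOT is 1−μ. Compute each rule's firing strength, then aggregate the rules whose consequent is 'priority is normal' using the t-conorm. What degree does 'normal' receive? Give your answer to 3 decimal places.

R1: ¬mid=1−0.33=0.67 → w = 0.6700
R2: ¬short=1−0.48=0.52, ¬far=1−0.61=0.39; AND[a·b] → w = 0.2028
R3: short=0.48, mid=0.33; AND[a·b] → w = 0.1584
R4: moderate=0.72, far=0.61; AND[a·b] → w = 0.4392
Rules with consequent 'normal': {R3, R4} → strengths 0.1584, 0.4392
Aggregate via t-conorm [a + b − a·b]: 0.5280

0.528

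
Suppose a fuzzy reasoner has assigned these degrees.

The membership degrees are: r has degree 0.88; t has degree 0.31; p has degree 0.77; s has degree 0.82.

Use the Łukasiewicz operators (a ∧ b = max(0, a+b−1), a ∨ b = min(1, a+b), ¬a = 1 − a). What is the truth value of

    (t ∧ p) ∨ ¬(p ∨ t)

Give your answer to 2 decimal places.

t ∧ p = max(0, a+b−1) on (0.31, 0.77) = 0.08
p ∨ t = min(1, a+b) on (0.77, 0.31) = 1.00
¬(p ∨ t) = 1 − 1.00 = 0.00
(t ∧ p) ∨ ¬(p ∨ t) = min(1, a+b) on (0.08, 0.00) = 0.08

0.08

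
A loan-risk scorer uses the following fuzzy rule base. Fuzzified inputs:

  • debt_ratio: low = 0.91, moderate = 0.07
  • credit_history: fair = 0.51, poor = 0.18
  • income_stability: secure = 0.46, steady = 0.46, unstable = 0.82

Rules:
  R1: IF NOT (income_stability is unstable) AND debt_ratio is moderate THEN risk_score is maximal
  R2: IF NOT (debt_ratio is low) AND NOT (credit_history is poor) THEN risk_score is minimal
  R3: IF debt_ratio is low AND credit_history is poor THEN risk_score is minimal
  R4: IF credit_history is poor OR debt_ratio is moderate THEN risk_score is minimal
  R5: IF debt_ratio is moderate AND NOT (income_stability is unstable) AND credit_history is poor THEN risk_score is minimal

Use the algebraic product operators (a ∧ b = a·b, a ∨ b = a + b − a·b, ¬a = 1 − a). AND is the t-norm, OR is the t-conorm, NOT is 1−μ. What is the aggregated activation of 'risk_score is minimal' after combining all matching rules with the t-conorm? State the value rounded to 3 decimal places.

0.411

R1: ¬unstable=1−0.82=0.18, moderate=0.07; AND[a·b] → w = 0.0126
R2: ¬low=1−0.91=0.09, ¬poor=1−0.18=0.82; AND[a·b] → w = 0.0738
R3: low=0.91, poor=0.18; AND[a·b] → w = 0.1638
R4: poor=0.18, moderate=0.07; OR[a + b − a·b] → w = 0.2374
R5: moderate=0.07, ¬unstable=1−0.82=0.18, poor=0.18; AND[a·b] → w = 0.0023
Rules with consequent 'minimal': {R2, R3, R4, R5} → strengths 0.0738, 0.1638, 0.2374, 0.0023
Aggregate via t-conorm [a + b − a·b]: 0.4107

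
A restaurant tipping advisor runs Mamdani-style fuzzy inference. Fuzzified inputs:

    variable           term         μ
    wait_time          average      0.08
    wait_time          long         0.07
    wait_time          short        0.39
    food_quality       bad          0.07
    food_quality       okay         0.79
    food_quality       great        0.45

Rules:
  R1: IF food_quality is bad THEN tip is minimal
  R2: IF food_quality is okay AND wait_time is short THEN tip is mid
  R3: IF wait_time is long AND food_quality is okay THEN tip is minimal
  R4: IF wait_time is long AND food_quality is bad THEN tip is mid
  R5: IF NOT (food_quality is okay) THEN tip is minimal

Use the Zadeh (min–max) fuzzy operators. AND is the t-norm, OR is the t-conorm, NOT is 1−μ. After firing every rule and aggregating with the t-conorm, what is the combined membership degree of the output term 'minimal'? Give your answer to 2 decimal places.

R1: bad=0.07 → w = 0.07
R2: okay=0.79, short=0.39; AND[min(a, b)] → w = 0.39
R3: long=0.07, okay=0.79; AND[min(a, b)] → w = 0.07
R4: long=0.07, bad=0.07; AND[min(a, b)] → w = 0.07
R5: ¬okay=1−0.79=0.21 → w = 0.21
Rules with consequent 'minimal': {R1, R3, R5} → strengths 0.07, 0.07, 0.21
Aggregate via t-conorm [max(a, b)]: 0.21

0.21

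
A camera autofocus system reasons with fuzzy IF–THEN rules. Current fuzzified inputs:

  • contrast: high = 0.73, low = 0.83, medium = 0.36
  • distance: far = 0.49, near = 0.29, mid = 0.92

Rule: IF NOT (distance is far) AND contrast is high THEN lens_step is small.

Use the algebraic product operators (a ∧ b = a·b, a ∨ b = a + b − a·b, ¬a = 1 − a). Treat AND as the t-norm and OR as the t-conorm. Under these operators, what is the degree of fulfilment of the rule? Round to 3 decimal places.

firing strength: ¬far=1−0.49=0.51, high=0.73; AND[a·b] → w = 0.3723

0.372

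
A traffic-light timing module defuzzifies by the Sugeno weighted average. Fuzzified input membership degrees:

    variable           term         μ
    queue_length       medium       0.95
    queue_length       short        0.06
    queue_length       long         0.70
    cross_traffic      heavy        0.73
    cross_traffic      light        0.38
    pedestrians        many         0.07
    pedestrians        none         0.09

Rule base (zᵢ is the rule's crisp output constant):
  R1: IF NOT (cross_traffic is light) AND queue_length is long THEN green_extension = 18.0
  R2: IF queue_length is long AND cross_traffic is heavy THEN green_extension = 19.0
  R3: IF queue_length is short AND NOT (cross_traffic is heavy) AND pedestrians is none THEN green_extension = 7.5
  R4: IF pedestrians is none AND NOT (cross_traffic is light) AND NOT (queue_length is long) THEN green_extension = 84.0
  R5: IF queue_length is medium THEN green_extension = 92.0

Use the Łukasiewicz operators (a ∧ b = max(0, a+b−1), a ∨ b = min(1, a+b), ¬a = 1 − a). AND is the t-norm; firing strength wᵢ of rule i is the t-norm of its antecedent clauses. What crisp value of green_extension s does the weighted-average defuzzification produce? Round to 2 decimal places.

59.61

R1 (z=18.0): ¬light=1−0.38=0.62, long=0.70; AND[max(0, a+b−1)] → w = 0.32
R2 (z=19.0): long=0.70, heavy=0.73; AND[max(0, a+b−1)] → w = 0.43
R3 (z=7.5): short=0.06, ¬heavy=1−0.73=0.27, none=0.09; AND[max(0, a+b−1)] → w = 0.00
R4 (z=84.0): none=0.09, ¬light=1−0.38=0.62, ¬long=1−0.70=0.30; AND[max(0, a+b−1)] → w = 0.00
R5 (z=92.0): medium=0.95 → w = 0.95
Weighted average = (0.32·18.0 + 0.43·19.0 + 0.00·7.5 + 0.00·84.0 + 0.95·92.0) / (0.32 + 0.43 + 0.00 + 0.00 + 0.95)
  = 101.3300 / 1.7000 = 59.61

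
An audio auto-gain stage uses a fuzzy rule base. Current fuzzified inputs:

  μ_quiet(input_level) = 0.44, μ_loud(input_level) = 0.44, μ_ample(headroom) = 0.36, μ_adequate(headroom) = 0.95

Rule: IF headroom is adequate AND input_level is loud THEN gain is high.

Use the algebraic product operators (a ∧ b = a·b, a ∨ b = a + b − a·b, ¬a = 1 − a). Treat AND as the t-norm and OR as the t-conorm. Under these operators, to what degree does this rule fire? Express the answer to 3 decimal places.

firing strength: adequate=0.95, loud=0.44; AND[a·b] → w = 0.4180

0.418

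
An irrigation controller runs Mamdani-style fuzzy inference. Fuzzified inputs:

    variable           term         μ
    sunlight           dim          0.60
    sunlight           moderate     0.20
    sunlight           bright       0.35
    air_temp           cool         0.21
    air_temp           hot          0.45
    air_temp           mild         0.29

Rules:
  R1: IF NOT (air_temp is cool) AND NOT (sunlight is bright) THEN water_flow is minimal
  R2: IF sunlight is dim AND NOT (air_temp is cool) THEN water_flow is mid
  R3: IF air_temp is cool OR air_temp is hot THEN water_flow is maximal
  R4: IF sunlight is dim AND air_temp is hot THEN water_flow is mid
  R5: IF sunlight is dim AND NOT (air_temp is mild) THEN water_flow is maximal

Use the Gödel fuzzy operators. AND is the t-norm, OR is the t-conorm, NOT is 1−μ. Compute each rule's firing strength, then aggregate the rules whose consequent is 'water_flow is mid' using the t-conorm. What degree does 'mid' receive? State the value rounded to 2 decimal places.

R1: ¬cool=1−0.21=0.79, ¬bright=1−0.35=0.65; AND[min(a, b)] → w = 0.65
R2: dim=0.60, ¬cool=1−0.21=0.79; AND[min(a, b)] → w = 0.60
R3: cool=0.21, hot=0.45; OR[max(a, b)] → w = 0.45
R4: dim=0.60, hot=0.45; AND[min(a, b)] → w = 0.45
R5: dim=0.60, ¬mild=1−0.29=0.71; AND[min(a, b)] → w = 0.60
Rules with consequent 'mid': {R2, R4} → strengths 0.60, 0.45
Aggregate via t-conorm [max(a, b)]: 0.60

0.60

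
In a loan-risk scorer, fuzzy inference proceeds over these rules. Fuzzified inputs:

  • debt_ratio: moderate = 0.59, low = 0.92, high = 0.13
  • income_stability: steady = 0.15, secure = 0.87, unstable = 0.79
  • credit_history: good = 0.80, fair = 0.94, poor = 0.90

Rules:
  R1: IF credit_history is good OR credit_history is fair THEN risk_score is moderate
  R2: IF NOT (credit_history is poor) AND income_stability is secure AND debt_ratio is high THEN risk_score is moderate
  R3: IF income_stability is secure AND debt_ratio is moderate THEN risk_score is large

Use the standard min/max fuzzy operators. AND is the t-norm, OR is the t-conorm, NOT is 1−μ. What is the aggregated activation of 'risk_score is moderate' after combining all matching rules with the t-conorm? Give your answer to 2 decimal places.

0.94

R1: good=0.80, fair=0.94; OR[max(a, b)] → w = 0.94
R2: ¬poor=1−0.90=0.10, secure=0.87, high=0.13; AND[min(a, b)] → w = 0.10
R3: secure=0.87, moderate=0.59; AND[min(a, b)] → w = 0.59
Rules with consequent 'moderate': {R1, R2} → strengths 0.94, 0.10
Aggregate via t-conorm [max(a, b)]: 0.94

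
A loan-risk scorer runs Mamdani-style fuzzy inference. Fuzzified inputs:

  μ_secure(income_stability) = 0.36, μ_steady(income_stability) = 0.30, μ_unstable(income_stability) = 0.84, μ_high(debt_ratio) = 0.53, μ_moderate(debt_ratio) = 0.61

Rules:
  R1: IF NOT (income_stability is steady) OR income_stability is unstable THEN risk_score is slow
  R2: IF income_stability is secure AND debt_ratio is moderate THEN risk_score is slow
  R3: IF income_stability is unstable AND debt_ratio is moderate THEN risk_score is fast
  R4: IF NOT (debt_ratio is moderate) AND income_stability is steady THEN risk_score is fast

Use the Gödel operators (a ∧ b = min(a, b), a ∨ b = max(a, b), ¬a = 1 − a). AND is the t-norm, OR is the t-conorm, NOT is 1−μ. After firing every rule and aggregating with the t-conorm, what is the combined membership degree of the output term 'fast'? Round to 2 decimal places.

0.61

R1: ¬steady=1−0.30=0.70, unstable=0.84; OR[max(a, b)] → w = 0.84
R2: secure=0.36, moderate=0.61; AND[min(a, b)] → w = 0.36
R3: unstable=0.84, moderate=0.61; AND[min(a, b)] → w = 0.61
R4: ¬moderate=1−0.61=0.39, steady=0.30; AND[min(a, b)] → w = 0.30
Rules with consequent 'fast': {R3, R4} → strengths 0.61, 0.30
Aggregate via t-conorm [max(a, b)]: 0.61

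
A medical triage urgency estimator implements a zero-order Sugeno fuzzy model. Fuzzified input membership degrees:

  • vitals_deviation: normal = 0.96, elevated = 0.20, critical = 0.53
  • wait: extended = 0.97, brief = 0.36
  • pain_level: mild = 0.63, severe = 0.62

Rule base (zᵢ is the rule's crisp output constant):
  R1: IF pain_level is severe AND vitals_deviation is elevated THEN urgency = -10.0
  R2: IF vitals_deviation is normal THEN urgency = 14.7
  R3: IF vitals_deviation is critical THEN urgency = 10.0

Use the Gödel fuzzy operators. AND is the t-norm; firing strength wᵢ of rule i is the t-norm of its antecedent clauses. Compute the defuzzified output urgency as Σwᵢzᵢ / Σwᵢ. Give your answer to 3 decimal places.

R1 (z=-10.0): severe=0.62, elevated=0.20; AND[min(a, b)] → w = 0.20
R2 (z=14.7): normal=0.96 → w = 0.96
R3 (z=10.0): critical=0.53 → w = 0.53
Weighted average = (0.20·-10.0 + 0.96·14.7 + 0.53·10.0) / (0.20 + 0.96 + 0.53)
  = 17.4120 / 1.6900 = 10.303

10.303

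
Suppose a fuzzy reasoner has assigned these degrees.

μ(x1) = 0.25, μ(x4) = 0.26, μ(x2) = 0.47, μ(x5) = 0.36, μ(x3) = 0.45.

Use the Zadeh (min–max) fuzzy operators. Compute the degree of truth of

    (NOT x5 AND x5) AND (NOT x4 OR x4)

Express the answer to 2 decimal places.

0.36

NOT x5 = 1 − 0.36 = 0.64
NOT x5 AND x5 = min(a, b) on (0.64, 0.36) = 0.36
NOT x4 = 1 − 0.26 = 0.74
NOT x4 OR x4 = max(a, b) on (0.74, 0.26) = 0.74
(NOT x5 AND x5) AND (NOT x4 OR x4) = min(a, b) on (0.36, 0.74) = 0.36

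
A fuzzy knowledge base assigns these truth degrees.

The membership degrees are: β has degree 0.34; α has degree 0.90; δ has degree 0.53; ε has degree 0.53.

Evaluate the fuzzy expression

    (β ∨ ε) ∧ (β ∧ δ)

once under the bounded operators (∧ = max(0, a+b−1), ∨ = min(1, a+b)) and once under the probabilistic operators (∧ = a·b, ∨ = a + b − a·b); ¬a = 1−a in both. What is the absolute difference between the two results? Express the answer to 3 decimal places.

0.124

Under bounded:
  β ∨ ε = min(1, a+b) on (0.34, 0.53) = 0.87
  β ∧ δ = max(0, a+b−1) on (0.34, 0.53) = 0.00
  (β ∨ ε) ∧ (β ∧ δ) = max(0, a+b−1) on (0.87, 0.00) = 0.00
  → value = 0.0000
Under probabilistic:
  β ∨ ε = a + b − a·b on (0.3400, 0.5300) = 0.6898
  β ∧ δ = a·b on (0.3400, 0.5300) = 0.1802
  (β ∨ ε) ∧ (β ∧ δ) = a·b on (0.6898, 0.1802) = 0.1243
  → value = 0.1243
|0.0000 − 0.1243| = 0.124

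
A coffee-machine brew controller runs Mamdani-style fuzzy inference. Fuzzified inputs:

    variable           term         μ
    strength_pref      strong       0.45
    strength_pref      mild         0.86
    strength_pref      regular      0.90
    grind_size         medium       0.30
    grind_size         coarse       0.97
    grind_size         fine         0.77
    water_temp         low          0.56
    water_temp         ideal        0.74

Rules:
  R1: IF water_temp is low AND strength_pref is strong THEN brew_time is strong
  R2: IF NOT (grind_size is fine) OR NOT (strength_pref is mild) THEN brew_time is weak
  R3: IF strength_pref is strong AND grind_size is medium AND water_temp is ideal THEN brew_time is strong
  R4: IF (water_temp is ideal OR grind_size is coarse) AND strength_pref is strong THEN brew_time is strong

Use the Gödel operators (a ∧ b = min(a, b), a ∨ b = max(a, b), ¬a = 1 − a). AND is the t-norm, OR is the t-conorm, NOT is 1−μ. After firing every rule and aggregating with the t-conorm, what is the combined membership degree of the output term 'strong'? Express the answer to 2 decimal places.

0.45

R1: low=0.56, strong=0.45; AND[min(a, b)] → w = 0.45
R2: ¬fine=1−0.77=0.23, ¬mild=1−0.86=0.14; OR[max(a, b)] → w = 0.23
R3: strong=0.45, medium=0.30, ideal=0.74; AND[min(a, b)] → w = 0.30
R4: (ideal=0.74 OR coarse=0.97) = 0.97; AND[min(a, b)] with strong=0.45 → w = 0.45
Rules with consequent 'strong': {R1, R3, R4} → strengths 0.45, 0.30, 0.45
Aggregate via t-conorm [max(a, b)]: 0.45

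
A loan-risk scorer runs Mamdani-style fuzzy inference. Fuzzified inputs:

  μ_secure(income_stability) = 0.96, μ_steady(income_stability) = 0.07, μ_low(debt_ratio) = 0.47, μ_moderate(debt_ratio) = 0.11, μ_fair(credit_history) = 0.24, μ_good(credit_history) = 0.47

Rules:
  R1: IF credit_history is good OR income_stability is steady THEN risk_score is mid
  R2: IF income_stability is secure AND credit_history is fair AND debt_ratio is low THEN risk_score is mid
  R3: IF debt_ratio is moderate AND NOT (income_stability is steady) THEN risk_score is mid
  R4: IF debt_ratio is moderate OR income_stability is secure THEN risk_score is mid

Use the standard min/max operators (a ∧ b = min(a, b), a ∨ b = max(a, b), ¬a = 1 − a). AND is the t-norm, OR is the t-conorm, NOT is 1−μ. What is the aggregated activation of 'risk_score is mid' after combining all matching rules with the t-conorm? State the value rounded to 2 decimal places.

R1: good=0.47, steady=0.07; OR[max(a, b)] → w = 0.47
R2: secure=0.96, fair=0.24, low=0.47; AND[min(a, b)] → w = 0.24
R3: moderate=0.11, ¬steady=1−0.07=0.93; AND[min(a, b)] → w = 0.11
R4: moderate=0.11, secure=0.96; OR[max(a, b)] → w = 0.96
Rules with consequent 'mid': {R1, R2, R3, R4} → strengths 0.47, 0.24, 0.11, 0.96
Aggregate via t-conorm [max(a, b)]: 0.96

0.96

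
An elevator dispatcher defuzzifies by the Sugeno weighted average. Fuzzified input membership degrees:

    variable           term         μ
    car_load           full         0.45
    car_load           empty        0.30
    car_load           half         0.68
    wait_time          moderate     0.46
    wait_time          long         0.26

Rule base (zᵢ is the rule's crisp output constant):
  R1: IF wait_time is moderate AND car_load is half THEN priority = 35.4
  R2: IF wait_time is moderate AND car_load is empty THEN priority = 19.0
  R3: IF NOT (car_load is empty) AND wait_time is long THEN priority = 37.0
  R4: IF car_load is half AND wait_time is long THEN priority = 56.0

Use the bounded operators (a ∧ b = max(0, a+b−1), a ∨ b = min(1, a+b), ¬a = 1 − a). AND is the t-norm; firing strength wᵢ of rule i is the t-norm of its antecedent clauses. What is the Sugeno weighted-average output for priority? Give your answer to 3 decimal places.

R1 (z=35.4): moderate=0.46, half=0.68; AND[max(0, a+b−1)] → w = 0.14
R2 (z=19.0): moderate=0.46, empty=0.30; AND[max(0, a+b−1)] → w = 0.00
R3 (z=37.0): ¬empty=1−0.30=0.70, long=0.26; AND[max(0, a+b−1)] → w = 0.00
R4 (z=56.0): half=0.68, long=0.26; AND[max(0, a+b−1)] → w = 0.00
Weighted average = (0.14·35.4 + 0.00·19.0 + 0.00·37.0 + 0.00·56.0) / (0.14 + 0.00 + 0.00 + 0.00)
  = 4.9560 / 0.1400 = 35.400

35.400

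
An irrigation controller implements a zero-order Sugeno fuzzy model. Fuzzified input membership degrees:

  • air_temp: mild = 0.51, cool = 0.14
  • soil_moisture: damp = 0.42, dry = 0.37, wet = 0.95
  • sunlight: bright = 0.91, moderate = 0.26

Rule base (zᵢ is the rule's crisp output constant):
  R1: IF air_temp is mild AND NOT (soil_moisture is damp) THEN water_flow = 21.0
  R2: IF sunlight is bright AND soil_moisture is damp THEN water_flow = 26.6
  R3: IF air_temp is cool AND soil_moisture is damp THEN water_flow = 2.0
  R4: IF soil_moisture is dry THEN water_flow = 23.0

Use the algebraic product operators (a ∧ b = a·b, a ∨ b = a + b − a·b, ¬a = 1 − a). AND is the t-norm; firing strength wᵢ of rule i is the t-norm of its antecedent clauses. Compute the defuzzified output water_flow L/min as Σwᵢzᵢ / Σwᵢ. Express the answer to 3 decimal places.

22.593

R1 (z=21.0): mild=0.51, ¬damp=1−0.42=0.58; AND[a·b] → w = 0.2958
R2 (z=26.6): bright=0.91, damp=0.42; AND[a·b] → w = 0.3822
R3 (z=2.0): cool=0.14, damp=0.42; AND[a·b] → w = 0.0588
R4 (z=23.0): dry=0.37 → w = 0.3700
Weighted average = (0.2958·21.0 + 0.3822·26.6 + 0.0588·2.0 + 0.3700·23.0) / (0.2958 + 0.3822 + 0.0588 + 0.3700)
  = 25.0059 / 1.1068 = 22.593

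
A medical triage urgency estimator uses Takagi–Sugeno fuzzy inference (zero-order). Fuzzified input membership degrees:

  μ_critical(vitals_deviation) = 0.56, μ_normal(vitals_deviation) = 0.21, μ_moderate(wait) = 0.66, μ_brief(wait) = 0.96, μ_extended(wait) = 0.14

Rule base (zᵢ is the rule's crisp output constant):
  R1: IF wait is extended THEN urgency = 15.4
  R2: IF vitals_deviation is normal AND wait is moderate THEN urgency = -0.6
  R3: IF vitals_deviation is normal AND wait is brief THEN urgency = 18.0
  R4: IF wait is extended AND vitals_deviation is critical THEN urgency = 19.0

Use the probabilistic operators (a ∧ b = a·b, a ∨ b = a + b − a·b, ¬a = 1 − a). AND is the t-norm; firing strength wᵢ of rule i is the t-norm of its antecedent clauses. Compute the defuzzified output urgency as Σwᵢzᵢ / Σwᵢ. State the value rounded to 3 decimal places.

R1 (z=15.4): extended=0.14 → w = 0.1400
R2 (z=-0.6): normal=0.21, moderate=0.66; AND[a·b] → w = 0.1386
R3 (z=18.0): normal=0.21, brief=0.96; AND[a·b] → w = 0.2016
R4 (z=19.0): extended=0.14, critical=0.56; AND[a·b] → w = 0.0784
Weighted average = (0.1400·15.4 + 0.1386·-0.6 + 0.2016·18.0 + 0.0784·19.0) / (0.1400 + 0.1386 + 0.2016 + 0.0784)
  = 7.1912 / 0.5586 = 12.874

12.874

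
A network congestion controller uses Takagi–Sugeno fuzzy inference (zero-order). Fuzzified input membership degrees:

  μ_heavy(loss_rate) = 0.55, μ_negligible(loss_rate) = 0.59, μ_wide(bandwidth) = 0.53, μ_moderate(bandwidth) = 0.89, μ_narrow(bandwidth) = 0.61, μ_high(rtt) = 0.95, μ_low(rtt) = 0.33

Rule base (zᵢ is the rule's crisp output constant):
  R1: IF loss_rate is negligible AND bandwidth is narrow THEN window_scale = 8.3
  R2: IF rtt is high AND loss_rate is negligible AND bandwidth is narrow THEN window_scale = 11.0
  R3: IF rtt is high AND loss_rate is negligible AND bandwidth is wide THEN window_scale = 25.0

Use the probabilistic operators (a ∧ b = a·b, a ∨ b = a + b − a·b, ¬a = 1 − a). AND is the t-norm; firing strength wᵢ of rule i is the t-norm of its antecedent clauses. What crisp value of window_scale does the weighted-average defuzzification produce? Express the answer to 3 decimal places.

14.191

R1 (z=8.3): negligible=0.59, narrow=0.61; AND[a·b] → w = 0.3599
R2 (z=11.0): high=0.95, negligible=0.59, narrow=0.61; AND[a·b] → w = 0.3419
R3 (z=25.0): high=0.95, negligible=0.59, wide=0.53; AND[a·b] → w = 0.2971
Weighted average = (0.3599·8.3 + 0.3419·11.0 + 0.2971·25.0) / (0.3599 + 0.3419 + 0.2971)
  = 14.1748 / 0.9989 = 14.191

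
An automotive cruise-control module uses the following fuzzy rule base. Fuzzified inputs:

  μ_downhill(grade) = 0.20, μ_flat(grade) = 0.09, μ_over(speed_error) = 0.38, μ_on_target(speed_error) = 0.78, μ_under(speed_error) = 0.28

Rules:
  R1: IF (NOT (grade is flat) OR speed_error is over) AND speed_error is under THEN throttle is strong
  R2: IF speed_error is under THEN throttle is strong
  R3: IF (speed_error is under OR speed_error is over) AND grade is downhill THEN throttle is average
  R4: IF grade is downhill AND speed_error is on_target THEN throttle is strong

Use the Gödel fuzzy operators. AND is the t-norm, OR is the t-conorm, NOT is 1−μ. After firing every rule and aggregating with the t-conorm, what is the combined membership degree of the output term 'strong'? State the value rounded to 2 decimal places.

0.28

R1: (¬flat=1−0.09=0.91 OR over=0.38) = 0.91; AND[min(a, b)] with under=0.28 → w = 0.28
R2: under=0.28 → w = 0.28
R3: (under=0.28 OR over=0.38) = 0.38; AND[min(a, b)] with downhill=0.20 → w = 0.20
R4: downhill=0.20, on_target=0.78; AND[min(a, b)] → w = 0.20
Rules with consequent 'strong': {R1, R2, R4} → strengths 0.28, 0.28, 0.20
Aggregate via t-conorm [max(a, b)]: 0.28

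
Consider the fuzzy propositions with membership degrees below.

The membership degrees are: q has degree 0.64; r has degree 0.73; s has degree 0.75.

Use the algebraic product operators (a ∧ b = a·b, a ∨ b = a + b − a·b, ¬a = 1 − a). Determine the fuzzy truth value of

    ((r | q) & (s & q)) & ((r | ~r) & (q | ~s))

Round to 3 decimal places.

r | q = a + b − a·b on (0.7300, 0.6400) = 0.9028
s & q = a·b on (0.7500, 0.6400) = 0.4800
(r | q) & (s & q) = a·b on (0.9028, 0.4800) = 0.4333
~r = 1 − 0.7300 = 0.2700
r | ~r = a + b − a·b on (0.7300, 0.2700) = 0.8029
~s = 1 − 0.7500 = 0.2500
q | ~s = a + b − a·b on (0.6400, 0.2500) = 0.7300
(r | ~r) & (q | ~s) = a·b on (0.8029, 0.7300) = 0.5861
((r | q) & (s & q)) & ((r | ~r) & (q | ~s)) = a·b on (0.4333, 0.5861) = 0.2540

0.254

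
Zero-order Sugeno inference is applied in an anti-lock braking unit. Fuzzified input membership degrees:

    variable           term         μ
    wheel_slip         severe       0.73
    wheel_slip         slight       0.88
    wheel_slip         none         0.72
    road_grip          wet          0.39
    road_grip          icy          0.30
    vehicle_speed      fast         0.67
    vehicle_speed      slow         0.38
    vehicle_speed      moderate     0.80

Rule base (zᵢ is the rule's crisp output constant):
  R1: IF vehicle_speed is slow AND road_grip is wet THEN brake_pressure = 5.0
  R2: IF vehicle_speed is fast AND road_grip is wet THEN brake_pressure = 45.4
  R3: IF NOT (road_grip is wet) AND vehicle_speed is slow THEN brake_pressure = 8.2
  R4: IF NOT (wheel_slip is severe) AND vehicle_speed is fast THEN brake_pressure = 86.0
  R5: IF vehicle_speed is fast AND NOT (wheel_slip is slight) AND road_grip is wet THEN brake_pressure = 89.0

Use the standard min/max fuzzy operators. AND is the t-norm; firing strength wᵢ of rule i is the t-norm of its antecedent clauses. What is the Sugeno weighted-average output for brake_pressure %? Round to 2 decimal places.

R1 (z=5.0): slow=0.38, wet=0.39; AND[min(a, b)] → w = 0.38
R2 (z=45.4): fast=0.67, wet=0.39; AND[min(a, b)] → w = 0.39
R3 (z=8.2): ¬wet=1−0.39=0.61, slow=0.38; AND[min(a, b)] → w = 0.38
R4 (z=86.0): ¬severe=1−0.73=0.27, fast=0.67; AND[min(a, b)] → w = 0.27
R5 (z=89.0): fast=0.67, ¬slight=1−0.88=0.12, wet=0.39; AND[min(a, b)] → w = 0.12
Weighted average = (0.38·5.0 + 0.39·45.4 + 0.38·8.2 + 0.27·86.0 + 0.12·89.0) / (0.38 + 0.39 + 0.38 + 0.27 + 0.12)
  = 56.6220 / 1.5400 = 36.77

36.77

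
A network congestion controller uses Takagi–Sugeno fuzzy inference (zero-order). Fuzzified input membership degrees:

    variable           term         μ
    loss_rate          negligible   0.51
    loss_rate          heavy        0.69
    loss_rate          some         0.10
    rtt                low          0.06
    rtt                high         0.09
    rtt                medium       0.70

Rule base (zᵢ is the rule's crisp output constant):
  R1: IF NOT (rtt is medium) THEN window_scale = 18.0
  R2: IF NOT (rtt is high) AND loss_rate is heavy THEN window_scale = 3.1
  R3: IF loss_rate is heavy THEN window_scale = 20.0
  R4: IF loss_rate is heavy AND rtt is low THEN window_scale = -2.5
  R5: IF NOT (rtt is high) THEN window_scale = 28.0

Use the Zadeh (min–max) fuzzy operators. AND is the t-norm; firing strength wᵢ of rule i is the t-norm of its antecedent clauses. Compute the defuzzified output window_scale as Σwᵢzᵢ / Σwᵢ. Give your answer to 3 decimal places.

R1 (z=18.0): ¬medium=1−0.70=0.30 → w = 0.30
R2 (z=3.1): ¬high=1−0.09=0.91, heavy=0.69; AND[min(a, b)] → w = 0.69
R3 (z=20.0): heavy=0.69 → w = 0.69
R4 (z=-2.5): heavy=0.69, low=0.06; AND[min(a, b)] → w = 0.06
R5 (z=28.0): ¬high=1−0.09=0.91 → w = 0.91
Weighted average = (0.30·18.0 + 0.69·3.1 + 0.69·20.0 + 0.06·-2.5 + 0.91·28.0) / (0.30 + 0.69 + 0.69 + 0.06 + 0.91)
  = 46.6690 / 2.6500 = 17.611

17.611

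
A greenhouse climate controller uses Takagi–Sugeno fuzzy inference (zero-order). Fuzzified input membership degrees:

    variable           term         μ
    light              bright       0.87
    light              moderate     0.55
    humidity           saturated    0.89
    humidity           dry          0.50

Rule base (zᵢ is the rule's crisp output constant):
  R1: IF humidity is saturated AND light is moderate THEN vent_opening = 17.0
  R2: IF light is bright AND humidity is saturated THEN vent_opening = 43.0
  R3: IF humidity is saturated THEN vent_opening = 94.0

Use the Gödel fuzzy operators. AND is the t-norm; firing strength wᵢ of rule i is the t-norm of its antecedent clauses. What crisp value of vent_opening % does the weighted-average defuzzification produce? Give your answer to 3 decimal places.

R1 (z=17.0): saturated=0.89, moderate=0.55; AND[min(a, b)] → w = 0.55
R2 (z=43.0): bright=0.87, saturated=0.89; AND[min(a, b)] → w = 0.87
R3 (z=94.0): saturated=0.89 → w = 0.89
Weighted average = (0.55·17.0 + 0.87·43.0 + 0.89·94.0) / (0.55 + 0.87 + 0.89)
  = 130.4200 / 2.3100 = 56.459

56.459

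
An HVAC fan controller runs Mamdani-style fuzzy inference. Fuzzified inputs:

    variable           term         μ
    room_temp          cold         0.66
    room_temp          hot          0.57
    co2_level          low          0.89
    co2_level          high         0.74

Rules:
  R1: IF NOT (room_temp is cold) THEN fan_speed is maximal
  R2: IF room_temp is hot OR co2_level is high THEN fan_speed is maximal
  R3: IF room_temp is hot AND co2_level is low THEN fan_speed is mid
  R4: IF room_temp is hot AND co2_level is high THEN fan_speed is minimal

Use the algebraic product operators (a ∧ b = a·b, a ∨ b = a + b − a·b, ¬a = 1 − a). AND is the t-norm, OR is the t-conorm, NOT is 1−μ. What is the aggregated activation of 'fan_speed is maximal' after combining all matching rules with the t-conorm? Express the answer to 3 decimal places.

R1: ¬cold=1−0.66=0.34 → w = 0.3400
R2: hot=0.57, high=0.74; OR[a + b − a·b] → w = 0.8882
R3: hot=0.57, low=0.89; AND[a·b] → w = 0.5073
R4: hot=0.57, high=0.74; AND[a·b] → w = 0.4218
Rules with consequent 'maximal': {R1, R2} → strengths 0.3400, 0.8882
Aggregate via t-conorm [a + b − a·b]: 0.9262

0.926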